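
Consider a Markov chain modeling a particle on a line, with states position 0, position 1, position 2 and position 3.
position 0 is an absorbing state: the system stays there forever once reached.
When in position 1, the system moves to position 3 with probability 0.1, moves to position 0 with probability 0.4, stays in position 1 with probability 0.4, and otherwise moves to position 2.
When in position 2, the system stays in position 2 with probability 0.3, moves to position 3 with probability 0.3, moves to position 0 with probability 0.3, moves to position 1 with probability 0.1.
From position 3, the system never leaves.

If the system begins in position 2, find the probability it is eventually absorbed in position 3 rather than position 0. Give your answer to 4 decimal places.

Let h(s) be the probability of absorption at position 3 starting from transient state s. Then h(position 3) = 1 and h(position 0) = 0. By first-step analysis:
h(position 1) = 0.4·0 + 0.4·h(position 1) + 0.1·h(position 2) + 0.1·1
h(position 2) = 0.3·0 + 0.1·h(position 1) + 0.3·h(position 2) + 0.3·1
Solving: h(position 1) = 0.2439, h(position 2) = 0.4634.
Starting from position 2, the probability is 0.4634.

0.4634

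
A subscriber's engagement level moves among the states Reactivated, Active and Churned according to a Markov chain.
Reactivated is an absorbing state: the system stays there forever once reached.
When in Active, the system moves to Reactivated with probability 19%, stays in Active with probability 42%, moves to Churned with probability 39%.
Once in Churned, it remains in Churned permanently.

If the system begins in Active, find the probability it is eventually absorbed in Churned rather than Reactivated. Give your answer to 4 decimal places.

Let h(s) be the probability of absorption at Churned starting from transient state s. Then h(Churned) = 1 and h(Reactivated) = 0. By first-step analysis:
h(Active) = 0.19·0 + 0.42·h(Active) + 0.39·1
Solving: h(Active) = 0.6724.
Starting from Active, the probability is 0.6724.

0.6724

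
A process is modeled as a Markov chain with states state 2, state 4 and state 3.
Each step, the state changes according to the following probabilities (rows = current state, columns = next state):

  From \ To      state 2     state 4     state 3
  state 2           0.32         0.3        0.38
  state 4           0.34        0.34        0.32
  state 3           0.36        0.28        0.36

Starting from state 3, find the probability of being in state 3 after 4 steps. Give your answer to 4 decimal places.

Propagate the distribution vector 4 steps from state 3.
After 0 steps: (0.0000, 0.0000, 1.0000)
After 1 step: (0.3600, 0.2800, 0.3600)
After 2 steps: (0.3400, 0.3040, 0.3560)
After 3 steps: (0.3403, 0.3050, 0.3546)
After 4 steps: (0.3403, 0.3051, 0.3546)
P(in state 3 after 4 steps) = 0.3546

0.3546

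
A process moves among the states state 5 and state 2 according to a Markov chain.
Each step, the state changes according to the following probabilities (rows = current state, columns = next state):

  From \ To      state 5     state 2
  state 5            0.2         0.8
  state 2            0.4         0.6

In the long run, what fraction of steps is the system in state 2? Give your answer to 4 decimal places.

0.6667

Let the stationary distribution be π with π = πP and π_1 + π_2 = 1.
π_1 = 0.2·π_1 + 0.4·π_2
Solving with the normalization constraint gives π = (0.3333, 0.6667).
So the stationary probability of state 2 is 0.6667.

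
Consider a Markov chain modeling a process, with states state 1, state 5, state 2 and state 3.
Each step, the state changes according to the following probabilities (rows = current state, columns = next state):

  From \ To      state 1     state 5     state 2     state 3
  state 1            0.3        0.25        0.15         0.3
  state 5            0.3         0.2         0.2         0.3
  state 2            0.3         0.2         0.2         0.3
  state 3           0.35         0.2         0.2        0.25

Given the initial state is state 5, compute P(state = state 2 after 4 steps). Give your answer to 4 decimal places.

Propagate the distribution vector 4 steps from state 5.
After 0 steps: (0.0000, 1.0000, 0.0000, 0.0000)
After 1 step: (0.3000, 0.2000, 0.2000, 0.3000)
After 2 steps: (0.3150, 0.2150, 0.1850, 0.2850)
After 3 steps: (0.3143, 0.2158, 0.1843, 0.2858)
After 4 steps: (0.3143, 0.2157, 0.1843, 0.2857)
P(in state 2 after 4 steps) = 0.1843

0.1843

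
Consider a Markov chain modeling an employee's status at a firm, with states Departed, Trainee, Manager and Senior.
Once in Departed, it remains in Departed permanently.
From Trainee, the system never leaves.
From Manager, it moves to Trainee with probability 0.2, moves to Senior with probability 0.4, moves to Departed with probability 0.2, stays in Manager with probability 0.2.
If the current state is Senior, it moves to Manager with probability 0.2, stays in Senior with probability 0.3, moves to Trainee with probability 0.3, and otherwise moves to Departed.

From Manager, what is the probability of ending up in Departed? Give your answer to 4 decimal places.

Let h(s) be the probability of absorption at Departed starting from transient state s. Then h(Departed) = 1 and h(Trainee) = 0. By first-step analysis:
h(Manager) = 0.2·1 + 0.2·0 + 0.2·h(Manager) + 0.4·h(Senior)
h(Senior) = 0.2·1 + 0.3·0 + 0.2·h(Manager) + 0.3·h(Senior)
Solving: h(Manager) = 0.4583, h(Senior) = 0.4167.
Starting from Manager, the probability is 0.4583.

0.4583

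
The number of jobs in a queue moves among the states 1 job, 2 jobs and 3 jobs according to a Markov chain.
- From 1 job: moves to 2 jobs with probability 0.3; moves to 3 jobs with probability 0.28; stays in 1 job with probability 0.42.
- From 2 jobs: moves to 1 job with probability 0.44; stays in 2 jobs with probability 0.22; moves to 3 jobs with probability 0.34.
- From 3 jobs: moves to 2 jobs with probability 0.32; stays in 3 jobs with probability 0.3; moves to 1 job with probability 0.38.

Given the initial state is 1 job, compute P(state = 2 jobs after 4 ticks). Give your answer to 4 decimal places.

Propagate the distribution vector 4 ticks from 1 job.
After 0 ticks: (1.0000, 0.0000, 0.0000)
After 1 tick: (0.4200, 0.3000, 0.2800)
After 2 ticks: (0.4148, 0.2816, 0.3036)
After 3 ticks: (0.4135, 0.2835, 0.3030)
After 4 ticks: (0.4136, 0.2834, 0.3031)
P(in 2 jobs after 4 ticks) = 0.2834

0.2834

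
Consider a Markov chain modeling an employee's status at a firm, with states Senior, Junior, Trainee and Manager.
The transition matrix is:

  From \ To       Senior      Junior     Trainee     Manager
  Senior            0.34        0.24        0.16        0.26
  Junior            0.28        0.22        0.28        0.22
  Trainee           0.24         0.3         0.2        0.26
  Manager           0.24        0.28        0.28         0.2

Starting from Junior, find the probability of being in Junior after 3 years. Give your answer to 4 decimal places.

Propagate the distribution vector 3 years from Junior.
After 0 years: (0.0000, 1.0000, 0.0000, 0.0000)
After 1 year: (0.2800, 0.2200, 0.2800, 0.2200)
After 2 years: (0.2768, 0.2612, 0.2240, 0.2380)
After 3 years: (0.2781, 0.2577, 0.2289, 0.2353)
P(in Junior after 3 years) = 0.2577

0.2577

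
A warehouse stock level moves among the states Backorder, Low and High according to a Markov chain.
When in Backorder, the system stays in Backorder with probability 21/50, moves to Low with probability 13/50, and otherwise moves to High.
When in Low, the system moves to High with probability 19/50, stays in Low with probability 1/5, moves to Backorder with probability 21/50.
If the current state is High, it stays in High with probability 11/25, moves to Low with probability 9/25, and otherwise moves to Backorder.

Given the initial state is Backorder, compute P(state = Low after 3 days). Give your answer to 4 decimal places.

Propagate the distribution vector 3 days from Backorder.
After 0 days: (1.0000, 0.0000, 0.0000)
After 1 day: (0.4200, 0.2600, 0.3200)
After 2 days: (0.3496, 0.2764, 0.3740)
After 3 days: (0.3377, 0.2808, 0.3815)
P(in Low after 3 days) = 0.2808

0.2808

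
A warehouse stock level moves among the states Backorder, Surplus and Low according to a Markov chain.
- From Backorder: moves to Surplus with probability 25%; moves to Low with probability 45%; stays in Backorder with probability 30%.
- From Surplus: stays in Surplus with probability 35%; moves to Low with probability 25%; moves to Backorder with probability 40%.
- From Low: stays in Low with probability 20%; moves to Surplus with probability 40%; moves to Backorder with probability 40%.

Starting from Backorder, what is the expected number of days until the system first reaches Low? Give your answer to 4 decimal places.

Let t(s) be the expected number of days to first reach Low from state s, with t(Low) = 0. Conditioning on the first day:
t(Backorder) = 1 + 0.3·t(Backorder) + 0.25·t(Surplus)
t(Surplus) = 1 + 0.4·t(Backorder) + 0.35·t(Surplus)
Solving: t(Backorder) = 2.5352, t(Surplus) = 3.0986.
Expected days from Backorder to Low: 2.5352.

2.5352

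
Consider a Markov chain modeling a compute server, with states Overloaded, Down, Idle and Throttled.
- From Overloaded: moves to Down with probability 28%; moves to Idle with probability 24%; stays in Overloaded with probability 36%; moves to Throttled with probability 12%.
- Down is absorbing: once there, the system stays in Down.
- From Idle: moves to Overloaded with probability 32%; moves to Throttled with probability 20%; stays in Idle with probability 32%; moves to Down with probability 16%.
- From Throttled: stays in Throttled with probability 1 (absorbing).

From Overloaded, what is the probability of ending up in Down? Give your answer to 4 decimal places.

Let h(s) be the probability of absorption at Down starting from transient state s. Then h(Down) = 1 and h(Throttled) = 0. By first-step analysis:
h(Overloaded) = 0.36·h(Overloaded) + 0.28·1 + 0.24·h(Idle) + 0.12·0
h(Idle) = 0.32·h(Overloaded) + 0.16·1 + 0.32·h(Idle) + 0.2·0
Solving: h(Overloaded) = 0.6384, h(Idle) = 0.5357.
Starting from Overloaded, the probability is 0.6384.

0.6384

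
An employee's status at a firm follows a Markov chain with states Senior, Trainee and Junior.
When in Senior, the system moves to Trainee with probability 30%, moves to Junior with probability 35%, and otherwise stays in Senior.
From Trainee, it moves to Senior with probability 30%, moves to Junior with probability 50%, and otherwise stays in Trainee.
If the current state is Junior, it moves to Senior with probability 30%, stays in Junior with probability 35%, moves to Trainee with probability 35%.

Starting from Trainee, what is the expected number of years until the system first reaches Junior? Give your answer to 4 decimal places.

Let t(s) be the expected number of years to first reach Junior from state s, with t(Junior) = 0. Conditioning on the first year:
t(Senior) = 1 + 0.35·t(Senior) + 0.3·t(Trainee)
t(Trainee) = 1 + 0.3·t(Senior) + 0.2·t(Trainee)
Solving: t(Senior) = 2.5581, t(Trainee) = 2.2093.
Expected years from Trainee to Junior: 2.2093.

2.2093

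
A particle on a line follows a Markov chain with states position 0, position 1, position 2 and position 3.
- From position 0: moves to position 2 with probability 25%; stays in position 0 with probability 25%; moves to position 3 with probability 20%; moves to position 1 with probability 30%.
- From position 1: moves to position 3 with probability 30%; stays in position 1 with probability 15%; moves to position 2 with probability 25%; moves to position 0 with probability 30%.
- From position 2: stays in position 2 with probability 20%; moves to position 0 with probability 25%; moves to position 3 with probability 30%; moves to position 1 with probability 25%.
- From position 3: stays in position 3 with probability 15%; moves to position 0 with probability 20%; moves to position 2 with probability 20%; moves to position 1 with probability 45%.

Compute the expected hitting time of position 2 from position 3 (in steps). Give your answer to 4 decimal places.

4.3840

Let t(s) be the expected number of steps to first reach position 2 from state s, with t(position 2) = 0. Conditioning on the first step:
t(position 0) = 1 + 0.25·t(position 0) + 0.3·t(position 1) + 0.2·t(position 3)
t(position 1) = 1 + 0.3·t(position 0) + 0.15·t(position 1) + 0.3·t(position 3)
t(position 3) = 1 + 0.2·t(position 0) + 0.45·t(position 1) + 0.15·t(position 3)
Solving: t(position 0) = 4.1824, t(position 1) = 4.1999, t(position 3) = 4.3840.
Expected steps from position 3 to position 2: 4.3840.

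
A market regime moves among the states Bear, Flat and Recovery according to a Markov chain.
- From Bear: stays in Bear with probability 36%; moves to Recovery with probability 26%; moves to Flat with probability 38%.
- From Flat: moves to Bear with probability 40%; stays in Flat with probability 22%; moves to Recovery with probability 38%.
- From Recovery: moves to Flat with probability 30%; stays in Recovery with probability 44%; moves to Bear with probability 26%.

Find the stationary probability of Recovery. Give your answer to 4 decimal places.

Let the stationary distribution be π with π = πP and π_1 + π_2 + π_3 = 1.
π_1 = 0.36·π_1 + 0.4·π_2 + 0.26·π_3
π_2 = 0.38·π_1 + 0.22·π_2 + 0.3·π_3
Solving with the normalization constraint gives π = (0.3360, 0.3027, 0.3614).
So the stationary probability of Recovery is 0.3614.

0.3614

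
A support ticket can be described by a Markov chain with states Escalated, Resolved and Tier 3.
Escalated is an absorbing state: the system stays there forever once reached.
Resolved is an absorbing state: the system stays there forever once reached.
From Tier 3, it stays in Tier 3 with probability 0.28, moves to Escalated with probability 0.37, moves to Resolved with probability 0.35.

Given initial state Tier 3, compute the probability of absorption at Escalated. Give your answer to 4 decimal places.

Let h(s) be the probability of absorption at Escalated starting from transient state s. Then h(Escalated) = 1 and h(Resolved) = 0. By first-step analysis:
h(Tier 3) = 0.37·1 + 0.35·0 + 0.28·h(Tier 3)
Solving: h(Tier 3) = 0.5139.
Starting from Tier 3, the probability is 0.5139.

0.5139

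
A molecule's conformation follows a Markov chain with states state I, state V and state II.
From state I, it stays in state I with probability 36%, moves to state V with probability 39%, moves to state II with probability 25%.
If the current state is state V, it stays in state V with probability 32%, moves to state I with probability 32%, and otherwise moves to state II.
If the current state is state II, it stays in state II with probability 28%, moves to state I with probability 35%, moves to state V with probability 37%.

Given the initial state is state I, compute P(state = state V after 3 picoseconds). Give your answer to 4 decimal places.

0.3590

Propagate the distribution vector 3 picoseconds from state I.
After 0 picoseconds: (1.0000, 0.0000, 0.0000)
After 1 picosecond: (0.3600, 0.3900, 0.2500)
After 2 picoseconds: (0.3419, 0.3577, 0.3004)
After 3 picoseconds: (0.3427, 0.3590, 0.2984)
P(in state V after 3 picoseconds) = 0.3590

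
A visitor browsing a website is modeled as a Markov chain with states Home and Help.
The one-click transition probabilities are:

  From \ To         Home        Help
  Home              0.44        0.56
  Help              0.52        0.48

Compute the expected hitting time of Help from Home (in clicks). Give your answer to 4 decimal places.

Let t(s) be the expected number of clicks to first reach Help from state s, with t(Help) = 0. Conditioning on the first click:
t(Home) = 1 + 0.44·t(Home)
Solving: t(Home) = 1.7857.
Expected clicks from Home to Help: 1.7857.

1.7857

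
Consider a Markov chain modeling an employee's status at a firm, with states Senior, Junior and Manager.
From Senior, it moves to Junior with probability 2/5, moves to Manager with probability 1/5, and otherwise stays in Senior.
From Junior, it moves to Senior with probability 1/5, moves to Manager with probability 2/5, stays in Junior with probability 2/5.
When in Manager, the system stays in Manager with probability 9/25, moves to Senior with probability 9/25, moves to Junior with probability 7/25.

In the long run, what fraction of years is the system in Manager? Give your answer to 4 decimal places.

0.3241

Let the stationary distribution be π with π = πP and π_1 + π_2 + π_3 = 1.
π_1 = 0.4·π_1 + 0.2·π_2 + 0.36·π_3
π_2 = 0.4·π_1 + 0.4·π_2 + 0.28·π_3
Solving with the normalization constraint gives π = (0.3148, 0.3611, 0.3241).
So the stationary probability of Manager is 0.3241.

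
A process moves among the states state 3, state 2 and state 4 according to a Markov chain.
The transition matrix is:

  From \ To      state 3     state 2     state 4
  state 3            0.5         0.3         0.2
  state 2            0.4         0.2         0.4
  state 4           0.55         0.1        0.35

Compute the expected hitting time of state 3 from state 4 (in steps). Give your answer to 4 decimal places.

Let t(s) be the expected number of steps to first reach state 3 from state s, with t(state 3) = 0. Conditioning on the first step:
t(state 2) = 1 + 0.2·t(state 2) + 0.4·t(state 4)
t(state 4) = 1 + 0.1·t(state 2) + 0.35·t(state 4)
Solving: t(state 2) = 2.1875, t(state 4) = 1.8750.
Expected steps from state 4 to state 3: 1.8750.

1.8750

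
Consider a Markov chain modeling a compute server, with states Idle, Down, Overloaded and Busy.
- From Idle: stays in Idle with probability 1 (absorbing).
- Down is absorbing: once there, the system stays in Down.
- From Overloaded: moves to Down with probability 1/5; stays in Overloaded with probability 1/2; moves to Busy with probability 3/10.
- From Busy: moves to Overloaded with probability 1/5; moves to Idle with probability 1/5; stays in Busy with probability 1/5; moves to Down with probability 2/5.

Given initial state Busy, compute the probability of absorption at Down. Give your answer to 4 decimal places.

Let h(s) be the probability of absorption at Down starting from transient state s. Then h(Down) = 1 and h(Idle) = 0. By first-step analysis:
h(Overloaded) = 0.2·1 + 0.5·h(Overloaded) + 0.3·h(Busy)
h(Busy) = 0.2·0 + 0.4·1 + 0.2·h(Overloaded) + 0.2·h(Busy)
Solving: h(Overloaded) = 0.8235, h(Busy) = 0.7059.
Starting from Busy, the probability is 0.7059.

0.7059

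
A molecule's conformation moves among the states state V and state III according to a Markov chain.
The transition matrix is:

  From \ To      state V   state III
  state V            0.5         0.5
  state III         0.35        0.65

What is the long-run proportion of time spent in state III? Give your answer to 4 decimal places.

0.5882

Let the stationary distribution be π with π = πP and π_1 + π_2 = 1.
π_1 = 0.5·π_1 + 0.35·π_2
Solving with the normalization constraint gives π = (0.4118, 0.5882).
So the stationary probability of state III is 0.5882.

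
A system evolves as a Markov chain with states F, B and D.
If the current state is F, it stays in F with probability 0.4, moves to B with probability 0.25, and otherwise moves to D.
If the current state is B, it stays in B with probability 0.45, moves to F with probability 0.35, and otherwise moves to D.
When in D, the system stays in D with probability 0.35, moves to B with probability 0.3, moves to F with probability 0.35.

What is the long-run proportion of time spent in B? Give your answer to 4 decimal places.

0.3313

Let the stationary distribution be π with π = πP and π_1 + π_2 + π_3 = 1.
π_1 = 0.4·π_1 + 0.35·π_2 + 0.35·π_3
π_2 = 0.25·π_1 + 0.45·π_2 + 0.3·π_3
Solving with the normalization constraint gives π = (0.3684, 0.3313, 0.3003).
So the stationary probability of B is 0.3313.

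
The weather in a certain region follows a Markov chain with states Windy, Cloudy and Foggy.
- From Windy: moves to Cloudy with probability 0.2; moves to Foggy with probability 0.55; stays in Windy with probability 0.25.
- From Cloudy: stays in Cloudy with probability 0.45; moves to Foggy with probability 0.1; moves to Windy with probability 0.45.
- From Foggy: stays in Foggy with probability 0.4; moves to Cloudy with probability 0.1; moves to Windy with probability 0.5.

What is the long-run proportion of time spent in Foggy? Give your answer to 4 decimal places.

Let the stationary distribution be π with π = πP and π_1 + π_2 + π_3 = 1.
π_1 = 0.25·π_1 + 0.45·π_2 + 0.5·π_3
π_2 = 0.2·π_1 + 0.45·π_2 + 0.1·π_3
Solving with the normalization constraint gives π = (0.3914, 0.2141, 0.3945).
So the stationary probability of Foggy is 0.3945.

0.3945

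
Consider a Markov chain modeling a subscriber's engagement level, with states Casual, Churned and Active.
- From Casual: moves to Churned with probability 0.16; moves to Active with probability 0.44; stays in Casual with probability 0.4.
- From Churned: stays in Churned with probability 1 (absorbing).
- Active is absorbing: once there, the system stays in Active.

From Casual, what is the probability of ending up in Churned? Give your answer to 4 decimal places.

0.2667

Let h(s) be the probability of absorption at Churned starting from transient state s. Then h(Churned) = 1 and h(Active) = 0. By first-step analysis:
h(Casual) = 0.4·h(Casual) + 0.16·1 + 0.44·0
Solving: h(Casual) = 0.2667.
Starting from Casual, the probability is 0.2667.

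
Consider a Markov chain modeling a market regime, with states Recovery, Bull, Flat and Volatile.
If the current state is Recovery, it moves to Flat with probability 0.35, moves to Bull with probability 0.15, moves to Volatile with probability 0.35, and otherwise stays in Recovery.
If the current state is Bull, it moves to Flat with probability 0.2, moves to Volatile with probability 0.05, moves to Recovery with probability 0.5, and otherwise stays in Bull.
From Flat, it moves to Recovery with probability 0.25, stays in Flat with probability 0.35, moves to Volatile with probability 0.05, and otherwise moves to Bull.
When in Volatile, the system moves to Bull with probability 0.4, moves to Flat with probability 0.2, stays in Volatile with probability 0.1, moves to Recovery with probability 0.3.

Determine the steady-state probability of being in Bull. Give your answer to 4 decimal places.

Let the stationary distribution be π with π = πP and π_1 + π_2 + π_3 + π_4 = 1.
π_1 = 0.15·π_1 + 0.5·π_2 + 0.25·π_3 + 0.3·π_4
π_2 = 0.15·π_1 + 0.25·π_2 + 0.35·π_3 + 0.4·π_4
π_3 = 0.35·π_1 + 0.2·π_2 + 0.35·π_3 + 0.2·π_4
Solving with the normalization constraint gives π = (0.2955, 0.2711, 0.2874, 0.1460).
So the stationary probability of Bull is 0.2711.

0.2711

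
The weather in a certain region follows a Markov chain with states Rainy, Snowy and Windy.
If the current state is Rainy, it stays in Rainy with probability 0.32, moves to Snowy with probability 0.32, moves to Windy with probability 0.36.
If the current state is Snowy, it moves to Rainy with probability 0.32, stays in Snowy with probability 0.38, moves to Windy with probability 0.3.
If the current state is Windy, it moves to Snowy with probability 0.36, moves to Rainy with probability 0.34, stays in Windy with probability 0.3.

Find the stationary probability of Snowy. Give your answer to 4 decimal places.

0.3540

Let the stationary distribution be π with π = πP and π_1 + π_2 + π_3 = 1.
π_1 = 0.32·π_1 + 0.32·π_2 + 0.34·π_3
π_2 = 0.32·π_1 + 0.38·π_2 + 0.36·π_3
Solving with the normalization constraint gives π = (0.3264, 0.3540, 0.3196).
So the stationary probability of Snowy is 0.3540.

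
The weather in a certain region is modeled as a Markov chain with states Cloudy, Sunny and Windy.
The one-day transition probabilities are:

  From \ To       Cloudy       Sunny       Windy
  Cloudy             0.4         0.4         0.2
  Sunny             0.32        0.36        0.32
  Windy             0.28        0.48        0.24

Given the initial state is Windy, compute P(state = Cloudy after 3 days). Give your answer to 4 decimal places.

Propagate the distribution vector 3 days from Windy.
After 0 days: (0.0000, 0.0000, 1.0000)
After 1 day: (0.2800, 0.4800, 0.2400)
After 2 days: (0.3328, 0.4000, 0.2672)
After 3 days: (0.3359, 0.4054, 0.2587)
P(in Cloudy after 3 days) = 0.3359

0.3359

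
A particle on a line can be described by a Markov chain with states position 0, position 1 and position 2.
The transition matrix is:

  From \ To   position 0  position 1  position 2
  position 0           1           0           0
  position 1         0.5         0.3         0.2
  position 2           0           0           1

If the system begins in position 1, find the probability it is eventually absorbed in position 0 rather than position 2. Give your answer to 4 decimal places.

0.7143

Let h(s) be the probability of absorption at position 0 starting from transient state s. Then h(position 0) = 1 and h(position 2) = 0. By first-step analysis:
h(position 1) = 0.5·1 + 0.3·h(position 1) + 0.2·0
Solving: h(position 1) = 0.7143.
Starting from position 1, the probability is 0.7143.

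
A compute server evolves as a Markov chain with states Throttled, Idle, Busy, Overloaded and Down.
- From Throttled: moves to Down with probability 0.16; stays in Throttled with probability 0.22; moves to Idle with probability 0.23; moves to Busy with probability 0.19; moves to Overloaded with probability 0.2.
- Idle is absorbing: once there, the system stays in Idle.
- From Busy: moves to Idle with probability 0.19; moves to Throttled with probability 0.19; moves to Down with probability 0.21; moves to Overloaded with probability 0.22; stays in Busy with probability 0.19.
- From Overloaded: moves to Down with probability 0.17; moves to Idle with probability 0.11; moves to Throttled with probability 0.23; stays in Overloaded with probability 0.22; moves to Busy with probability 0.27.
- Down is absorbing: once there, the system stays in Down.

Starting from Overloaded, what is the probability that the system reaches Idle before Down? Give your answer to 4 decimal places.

0.4665

Let h(s) be the probability of absorption at Idle starting from transient state s. Then h(Idle) = 1 and h(Down) = 0. By first-step analysis:
h(Throttled) = 0.22·h(Throttled) + 0.23·1 + 0.19·h(Busy) + 0.2·h(Overloaded) + 0.16·0
h(Busy) = 0.19·h(Throttled) + 0.19·1 + 0.19·h(Busy) + 0.22·h(Overloaded) + 0.21·0
h(Overloaded) = 0.23·h(Throttled) + 0.11·1 + 0.27·h(Busy) + 0.22·h(Overloaded) + 0.17·0
Solving: h(Throttled) = 0.5329, h(Busy) = 0.4863, h(Overloaded) = 0.4665.
Starting from Overloaded, the probability is 0.4665.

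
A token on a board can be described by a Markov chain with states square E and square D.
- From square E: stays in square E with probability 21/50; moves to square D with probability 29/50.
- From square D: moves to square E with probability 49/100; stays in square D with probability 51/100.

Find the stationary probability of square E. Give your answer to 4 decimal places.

0.4579

Let the stationary distribution be π with π = πP and π_1 + π_2 = 1.
π_1 = 0.42·π_1 + 0.49·π_2
Solving with the normalization constraint gives π = (0.4579, 0.5421).
So the stationary probability of square E is 0.4579.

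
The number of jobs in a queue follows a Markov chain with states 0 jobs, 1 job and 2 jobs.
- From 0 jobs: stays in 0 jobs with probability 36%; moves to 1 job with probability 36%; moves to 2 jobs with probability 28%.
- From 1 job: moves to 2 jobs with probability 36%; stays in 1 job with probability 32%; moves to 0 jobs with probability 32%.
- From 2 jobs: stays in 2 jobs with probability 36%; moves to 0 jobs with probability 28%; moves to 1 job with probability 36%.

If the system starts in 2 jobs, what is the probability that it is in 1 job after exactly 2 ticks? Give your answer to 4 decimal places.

Sum over the intermediate state after 1 tick:
P = P(2 jobs→0 jobs)·P(0 jobs→1 job) + P(2 jobs→1 job)·P(1 job→1 job) + P(2 jobs→2 jobs)·P(2 jobs→1 job)
  = 0.28×0.36 + 0.36×0.32 + 0.36×0.36
  = 0.1008 + 0.1152 + 0.1296 = 0.3456

0.3456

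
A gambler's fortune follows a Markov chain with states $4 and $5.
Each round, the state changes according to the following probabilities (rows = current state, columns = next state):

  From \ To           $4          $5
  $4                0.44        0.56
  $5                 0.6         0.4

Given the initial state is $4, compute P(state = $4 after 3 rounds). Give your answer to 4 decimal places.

Propagate the distribution vector 3 rounds from $4.
After 0 rounds: (1.0000, 0.0000)
After 1 round: (0.4400, 0.5600)
After 2 rounds: (0.5296, 0.4704)
After 3 rounds: (0.5153, 0.4847)
P(in $4 after 3 rounds) = 0.5153

0.5153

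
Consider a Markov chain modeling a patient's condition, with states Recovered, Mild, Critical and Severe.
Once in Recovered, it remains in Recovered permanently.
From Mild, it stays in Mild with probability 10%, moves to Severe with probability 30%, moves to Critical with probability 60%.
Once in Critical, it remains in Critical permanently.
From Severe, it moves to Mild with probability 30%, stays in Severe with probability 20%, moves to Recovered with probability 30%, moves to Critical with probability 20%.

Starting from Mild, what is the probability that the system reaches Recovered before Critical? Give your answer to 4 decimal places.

0.1429

Let h(s) be the probability of absorption at Recovered starting from transient state s. Then h(Recovered) = 1 and h(Critical) = 0. By first-step analysis:
h(Mild) = 0.1·h(Mild) + 0.6·0 + 0.3·h(Severe)
h(Severe) = 0.3·1 + 0.3·h(Mild) + 0.2·0 + 0.2·h(Severe)
Solving: h(Mild) = 0.1429, h(Severe) = 0.4286.
Starting from Mild, the probability is 0.1429.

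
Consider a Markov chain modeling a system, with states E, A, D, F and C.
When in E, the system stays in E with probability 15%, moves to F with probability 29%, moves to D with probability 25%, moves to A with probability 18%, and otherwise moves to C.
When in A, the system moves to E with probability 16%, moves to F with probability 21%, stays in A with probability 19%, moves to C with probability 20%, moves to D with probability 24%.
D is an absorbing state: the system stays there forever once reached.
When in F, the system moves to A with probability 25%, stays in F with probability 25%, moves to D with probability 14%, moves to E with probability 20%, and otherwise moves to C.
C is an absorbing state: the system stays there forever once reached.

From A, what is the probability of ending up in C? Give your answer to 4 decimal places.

0.4504

Let h(s) be the probability of absorption at C starting from transient state s. Then h(C) = 1 and h(D) = 0. By first-step analysis:
h(E) = 0.15·h(E) + 0.18·h(A) + 0.25·0 + 0.29·h(F) + 0.13·1
h(A) = 0.16·h(E) + 0.19·h(A) + 0.24·0 + 0.21·h(F) + 0.2·1
h(F) = 0.2·h(E) + 0.25·h(A) + 0.14·0 + 0.25·h(F) + 0.16·1
Solving: h(E) = 0.4096, h(A) = 0.4504, h(F) = 0.4727.
Starting from A, the probability is 0.4504.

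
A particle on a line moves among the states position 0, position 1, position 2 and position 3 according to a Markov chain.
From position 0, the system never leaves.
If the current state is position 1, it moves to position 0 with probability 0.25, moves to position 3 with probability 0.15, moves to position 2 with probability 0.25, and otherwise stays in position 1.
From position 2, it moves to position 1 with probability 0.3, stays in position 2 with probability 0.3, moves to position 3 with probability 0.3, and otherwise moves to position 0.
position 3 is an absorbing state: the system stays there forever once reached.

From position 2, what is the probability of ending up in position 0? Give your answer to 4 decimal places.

Let h(s) be the probability of absorption at position 0 starting from transient state s. Then h(position 0) = 1 and h(position 3) = 0. By first-step analysis:
h(position 1) = 0.25·1 + 0.35·h(position 1) + 0.25·h(position 2) + 0.15·0
h(position 2) = 0.1·1 + 0.3·h(position 1) + 0.3·h(position 2) + 0.3·0
Solving: h(position 1) = 0.5263, h(position 2) = 0.3684.
Starting from position 2, the probability is 0.3684.

0.3684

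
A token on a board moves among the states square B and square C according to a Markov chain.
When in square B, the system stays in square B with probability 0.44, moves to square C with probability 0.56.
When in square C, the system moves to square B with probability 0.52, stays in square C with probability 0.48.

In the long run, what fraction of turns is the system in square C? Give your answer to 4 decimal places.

Let the stationary distribution be π with π = πP and π_1 + π_2 = 1.
π_1 = 0.44·π_1 + 0.52·π_2
Solving with the normalization constraint gives π = (0.4815, 0.5185).
So the stationary probability of square C is 0.5185.

0.5185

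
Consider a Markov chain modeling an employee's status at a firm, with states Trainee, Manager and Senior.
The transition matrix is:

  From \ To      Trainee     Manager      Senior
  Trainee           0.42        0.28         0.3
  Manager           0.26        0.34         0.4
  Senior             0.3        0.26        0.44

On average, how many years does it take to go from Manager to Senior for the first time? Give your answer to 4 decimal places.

Let t(s) be the expected number of years to first reach Senior from state s, with t(Senior) = 0. Conditioning on the first year:
t(Trainee) = 1 + 0.42·t(Trainee) + 0.28·t(Manager)
t(Manager) = 1 + 0.26·t(Trainee) + 0.34·t(Manager)
Solving: t(Trainee) = 3.0323, t(Manager) = 2.7097.
Expected years from Manager to Senior: 2.7097.

2.7097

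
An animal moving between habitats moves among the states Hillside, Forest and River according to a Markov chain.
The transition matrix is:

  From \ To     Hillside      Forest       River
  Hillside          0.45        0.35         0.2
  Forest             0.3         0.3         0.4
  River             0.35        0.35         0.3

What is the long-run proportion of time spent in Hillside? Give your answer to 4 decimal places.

Let the stationary distribution be π with π = πP and π_1 + π_2 + π_3 = 1.
π_1 = 0.45·π_1 + 0.3·π_2 + 0.35·π_3
π_2 = 0.35·π_1 + 0.3·π_2 + 0.35·π_3
Solving with the normalization constraint gives π = (0.3704, 0.3333, 0.2963).
So the stationary probability of Hillside is 0.3704.

0.3704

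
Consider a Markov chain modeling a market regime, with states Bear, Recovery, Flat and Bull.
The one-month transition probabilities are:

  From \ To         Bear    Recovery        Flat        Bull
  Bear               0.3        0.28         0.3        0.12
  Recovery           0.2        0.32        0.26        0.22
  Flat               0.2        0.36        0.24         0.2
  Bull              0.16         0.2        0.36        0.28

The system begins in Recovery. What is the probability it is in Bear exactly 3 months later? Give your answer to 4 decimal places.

0.2128

Propagate the distribution vector 3 months from Recovery.
After 0 months: (0.0000, 1.0000, 0.0000, 0.0000)
After 1 month: (0.2000, 0.3200, 0.2600, 0.2200)
After 2 months: (0.2112, 0.2960, 0.2848, 0.2080)
After 3 months: (0.2128, 0.2980, 0.2836, 0.2057)
P(in Bear after 3 months) = 0.2128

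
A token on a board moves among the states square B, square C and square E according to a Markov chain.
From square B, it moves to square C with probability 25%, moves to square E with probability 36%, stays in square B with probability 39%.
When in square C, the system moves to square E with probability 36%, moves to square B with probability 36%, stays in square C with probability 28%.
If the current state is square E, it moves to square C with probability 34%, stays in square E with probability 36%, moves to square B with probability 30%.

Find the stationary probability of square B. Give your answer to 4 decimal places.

0.3489

Let the stationary distribution be π with π = πP and π_1 + π_2 + π_3 = 1.
π_1 = 0.39·π_1 + 0.36·π_2 + 0.3·π_3
π_2 = 0.25·π_1 + 0.28·π_2 + 0.34·π_3
Solving with the normalization constraint gives π = (0.3489, 0.2911, 0.3600).
So the stationary probability of square B is 0.3489.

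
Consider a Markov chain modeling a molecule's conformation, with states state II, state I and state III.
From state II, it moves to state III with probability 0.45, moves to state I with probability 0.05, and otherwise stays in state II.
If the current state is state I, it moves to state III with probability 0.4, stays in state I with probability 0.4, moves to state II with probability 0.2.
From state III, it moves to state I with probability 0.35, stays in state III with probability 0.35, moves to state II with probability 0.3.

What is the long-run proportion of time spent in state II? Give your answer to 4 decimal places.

0.3425

Let the stationary distribution be π with π = πP and π_1 + π_2 + π_3 = 1.
π_1 = 0.5·π_1 + 0.2·π_2 + 0.3·π_3
π_2 = 0.05·π_1 + 0.4·π_2 + 0.35·π_3
Solving with the normalization constraint gives π = (0.3425, 0.2603, 0.3973).
So the stationary probability of state II is 0.3425.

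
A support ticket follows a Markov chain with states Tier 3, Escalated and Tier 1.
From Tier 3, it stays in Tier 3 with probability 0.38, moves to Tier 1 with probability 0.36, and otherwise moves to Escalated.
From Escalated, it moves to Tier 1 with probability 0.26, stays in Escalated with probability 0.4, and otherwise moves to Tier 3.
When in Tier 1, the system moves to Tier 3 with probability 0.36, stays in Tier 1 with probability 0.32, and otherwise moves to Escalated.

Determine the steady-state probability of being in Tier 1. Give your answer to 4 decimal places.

Let the stationary distribution be π with π = πP and π_1 + π_2 + π_3 = 1.
π_1 = 0.38·π_1 + 0.34·π_2 + 0.36·π_3
π_2 = 0.26·π_1 + 0.4·π_2 + 0.32·π_3
Solving with the normalization constraint gives π = (0.3607, 0.3243, 0.3150).
So the stationary probability of Tier 1 is 0.3150.

0.3150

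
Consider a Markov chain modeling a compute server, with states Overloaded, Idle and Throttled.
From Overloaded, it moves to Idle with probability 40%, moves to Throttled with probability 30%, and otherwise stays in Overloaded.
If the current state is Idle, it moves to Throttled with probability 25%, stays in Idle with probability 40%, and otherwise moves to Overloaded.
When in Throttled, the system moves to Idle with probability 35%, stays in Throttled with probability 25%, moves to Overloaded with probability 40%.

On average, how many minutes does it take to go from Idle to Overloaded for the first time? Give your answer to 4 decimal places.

2.7586

Let t(s) be the expected number of minutes to first reach Overloaded from state s, with t(Overloaded) = 0. Conditioning on the first minute:
t(Idle) = 1 + 0.4·t(Idle) + 0.25·t(Throttled)
t(Throttled) = 1 + 0.35·t(Idle) + 0.25·t(Throttled)
Solving: t(Idle) = 2.7586, t(Throttled) = 2.6207.
Expected minutes from Idle to Overloaded: 2.7586.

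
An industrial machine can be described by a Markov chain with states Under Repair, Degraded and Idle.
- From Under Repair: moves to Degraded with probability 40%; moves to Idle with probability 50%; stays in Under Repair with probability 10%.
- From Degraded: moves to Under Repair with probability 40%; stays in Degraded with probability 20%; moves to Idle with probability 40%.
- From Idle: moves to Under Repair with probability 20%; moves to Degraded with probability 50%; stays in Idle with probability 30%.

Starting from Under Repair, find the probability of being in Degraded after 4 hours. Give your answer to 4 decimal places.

0.3667

Propagate the distribution vector 4 hours from Under Repair.
After 0 hours: (1.0000, 0.0000, 0.0000)
After 1 hour: (0.1000, 0.4000, 0.5000)
After 2 hours: (0.2700, 0.3700, 0.3600)
After 3 hours: (0.2470, 0.3620, 0.3910)
After 4 hours: (0.2477, 0.3667, 0.3856)
P(in Degraded after 4 hours) = 0.3667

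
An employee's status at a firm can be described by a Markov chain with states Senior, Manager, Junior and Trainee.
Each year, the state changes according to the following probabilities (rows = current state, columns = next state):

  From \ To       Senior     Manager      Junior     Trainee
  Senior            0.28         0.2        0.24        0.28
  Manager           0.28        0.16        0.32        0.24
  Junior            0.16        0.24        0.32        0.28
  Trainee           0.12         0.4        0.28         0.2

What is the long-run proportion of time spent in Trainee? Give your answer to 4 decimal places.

Let the stationary distribution be π with π = πP and π_1 + π_2 + π_3 + π_4 = 1.
π_1 = 0.28·π_1 + 0.28·π_2 + 0.16·π_3 + 0.12·π_4
π_2 = 0.2·π_1 + 0.16·π_2 + 0.24·π_3 + 0.4·π_4
π_3 = 0.24·π_1 + 0.32·π_2 + 0.32·π_3 + 0.28·π_4
Solving with the normalization constraint gives π = (0.2048, 0.2517, 0.2936, 0.2499).
So the stationary probability of Trainee is 0.2499.

0.2499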